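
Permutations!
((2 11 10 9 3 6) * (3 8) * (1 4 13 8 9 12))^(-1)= ((1 4 13 8 3 6 2 11 10 12))^(-1)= (1 12 10 11 2 6 3 8 13 4)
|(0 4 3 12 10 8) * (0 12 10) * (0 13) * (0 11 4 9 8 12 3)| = 9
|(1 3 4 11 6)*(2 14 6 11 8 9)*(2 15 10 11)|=11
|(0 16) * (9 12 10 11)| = 4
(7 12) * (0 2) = (0 2)(7 12) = [2, 1, 0, 3, 4, 5, 6, 12, 8, 9, 10, 11, 7]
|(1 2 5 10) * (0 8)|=4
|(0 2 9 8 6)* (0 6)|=|(0 2 9 8)|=4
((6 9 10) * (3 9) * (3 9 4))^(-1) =((3 4)(6 9 10))^(-1) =(3 4)(6 10 9)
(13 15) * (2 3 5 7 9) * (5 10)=(2 3 10 5 7 9)(13 15)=[0, 1, 3, 10, 4, 7, 6, 9, 8, 2, 5, 11, 12, 15, 14, 13]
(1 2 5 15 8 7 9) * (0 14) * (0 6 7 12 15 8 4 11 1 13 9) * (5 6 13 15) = (0 14 13 9 15 4 11 1 2 6 7)(5 8 12) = [14, 2, 6, 3, 11, 8, 7, 0, 12, 15, 10, 1, 5, 9, 13, 4]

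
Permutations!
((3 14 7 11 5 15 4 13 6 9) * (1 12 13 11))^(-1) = ((1 12 13 6 9 3 14 7)(4 11 5 15))^(-1) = (1 7 14 3 9 6 13 12)(4 15 5 11)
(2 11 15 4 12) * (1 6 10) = (1 6 10)(2 11 15 4 12) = [0, 6, 11, 3, 12, 5, 10, 7, 8, 9, 1, 15, 2, 13, 14, 4]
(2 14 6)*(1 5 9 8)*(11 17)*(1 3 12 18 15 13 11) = [0, 5, 14, 12, 4, 9, 2, 7, 3, 8, 10, 17, 18, 11, 6, 13, 16, 1, 15] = (1 5 9 8 3 12 18 15 13 11 17)(2 14 6)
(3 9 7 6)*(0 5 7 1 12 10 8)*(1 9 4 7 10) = [5, 12, 2, 4, 7, 10, 3, 6, 0, 9, 8, 11, 1] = (0 5 10 8)(1 12)(3 4 7 6)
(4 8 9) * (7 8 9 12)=[0, 1, 2, 3, 9, 5, 6, 8, 12, 4, 10, 11, 7]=(4 9)(7 8 12)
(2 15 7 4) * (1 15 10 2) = (1 15 7 4)(2 10) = [0, 15, 10, 3, 1, 5, 6, 4, 8, 9, 2, 11, 12, 13, 14, 7]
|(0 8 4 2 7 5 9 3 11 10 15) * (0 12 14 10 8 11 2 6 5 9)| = 12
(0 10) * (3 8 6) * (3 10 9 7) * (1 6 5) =(0 9 7 3 8 5 1 6 10) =[9, 6, 2, 8, 4, 1, 10, 3, 5, 7, 0]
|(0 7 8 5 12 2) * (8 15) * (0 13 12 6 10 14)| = 24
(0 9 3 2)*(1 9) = [1, 9, 0, 2, 4, 5, 6, 7, 8, 3] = (0 1 9 3 2)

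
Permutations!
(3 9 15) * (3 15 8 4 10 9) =[0, 1, 2, 3, 10, 5, 6, 7, 4, 8, 9, 11, 12, 13, 14, 15] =(15)(4 10 9 8)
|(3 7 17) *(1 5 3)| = 5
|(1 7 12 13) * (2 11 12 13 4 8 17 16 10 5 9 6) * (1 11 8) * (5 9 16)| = 24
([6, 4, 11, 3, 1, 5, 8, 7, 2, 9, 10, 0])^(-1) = [11, 4, 8, 3, 1, 5, 0, 7, 6, 9, 10, 2]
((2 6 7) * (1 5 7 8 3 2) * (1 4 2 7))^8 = (2 8 7)(3 4 6)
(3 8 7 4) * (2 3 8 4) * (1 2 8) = (1 2 3 4)(7 8) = [0, 2, 3, 4, 1, 5, 6, 8, 7]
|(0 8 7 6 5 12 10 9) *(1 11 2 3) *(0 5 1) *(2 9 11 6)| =10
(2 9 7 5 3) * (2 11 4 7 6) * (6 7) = (2 9 7 5 3 11 4 6) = [0, 1, 9, 11, 6, 3, 2, 5, 8, 7, 10, 4]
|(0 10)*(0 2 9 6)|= |(0 10 2 9 6)|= 5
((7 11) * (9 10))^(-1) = ((7 11)(9 10))^(-1) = (7 11)(9 10)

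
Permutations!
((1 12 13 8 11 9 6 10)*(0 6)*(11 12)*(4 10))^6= ((0 6 4 10 1 11 9)(8 12 13))^6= (13)(0 9 11 1 10 4 6)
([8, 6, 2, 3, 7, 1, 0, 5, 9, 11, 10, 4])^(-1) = (0 6 1 5 7 4 11 9 8)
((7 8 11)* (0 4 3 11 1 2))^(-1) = ((0 4 3 11 7 8 1 2))^(-1) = (0 2 1 8 7 11 3 4)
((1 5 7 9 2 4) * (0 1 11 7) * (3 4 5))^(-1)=(0 5 2 9 7 11 4 3 1)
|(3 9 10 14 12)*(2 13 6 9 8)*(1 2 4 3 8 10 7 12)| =12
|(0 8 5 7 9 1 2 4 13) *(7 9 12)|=8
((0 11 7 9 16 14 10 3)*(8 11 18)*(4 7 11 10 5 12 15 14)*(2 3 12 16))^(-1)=((0 18 8 10 12 15 14 5 16 4 7 9 2 3))^(-1)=(0 3 2 9 7 4 16 5 14 15 12 10 8 18)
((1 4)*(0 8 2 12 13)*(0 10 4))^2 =(0 2 13 4)(1 8 12 10)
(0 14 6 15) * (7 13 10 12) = (0 14 6 15)(7 13 10 12) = [14, 1, 2, 3, 4, 5, 15, 13, 8, 9, 12, 11, 7, 10, 6, 0]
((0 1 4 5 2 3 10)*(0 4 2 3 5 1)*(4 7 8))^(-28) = ((1 2 5 3 10 7 8 4))^(-28) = (1 10)(2 7)(3 4)(5 8)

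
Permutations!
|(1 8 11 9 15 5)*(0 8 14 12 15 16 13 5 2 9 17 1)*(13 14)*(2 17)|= 13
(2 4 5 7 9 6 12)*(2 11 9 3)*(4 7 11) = (2 7 3)(4 5 11 9 6 12) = [0, 1, 7, 2, 5, 11, 12, 3, 8, 6, 10, 9, 4]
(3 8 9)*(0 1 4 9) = (0 1 4 9 3 8) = [1, 4, 2, 8, 9, 5, 6, 7, 0, 3]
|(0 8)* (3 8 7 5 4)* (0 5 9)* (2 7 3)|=8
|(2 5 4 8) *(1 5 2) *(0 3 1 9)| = 7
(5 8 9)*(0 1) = (0 1)(5 8 9) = [1, 0, 2, 3, 4, 8, 6, 7, 9, 5]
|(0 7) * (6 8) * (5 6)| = |(0 7)(5 6 8)| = 6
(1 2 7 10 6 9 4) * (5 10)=(1 2 7 5 10 6 9 4)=[0, 2, 7, 3, 1, 10, 9, 5, 8, 4, 6]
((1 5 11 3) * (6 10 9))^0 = ((1 5 11 3)(6 10 9))^0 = (11)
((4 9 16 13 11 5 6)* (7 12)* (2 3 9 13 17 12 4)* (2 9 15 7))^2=((2 3 15 7 4 13 11 5 6 9 16 17 12))^2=(2 15 4 11 6 16 12 3 7 13 5 9 17)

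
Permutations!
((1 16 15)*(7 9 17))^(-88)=((1 16 15)(7 9 17))^(-88)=(1 15 16)(7 17 9)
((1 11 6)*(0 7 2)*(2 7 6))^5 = (11) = ((0 6 1 11 2))^5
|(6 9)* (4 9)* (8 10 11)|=|(4 9 6)(8 10 11)|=3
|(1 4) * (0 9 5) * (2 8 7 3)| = 12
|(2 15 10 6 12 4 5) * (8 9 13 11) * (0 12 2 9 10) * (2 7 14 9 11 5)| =45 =|(0 12 4 2 15)(5 11 8 10 6 7 14 9 13)|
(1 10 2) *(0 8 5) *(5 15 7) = (0 8 15 7 5)(1 10 2) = [8, 10, 1, 3, 4, 0, 6, 5, 15, 9, 2, 11, 12, 13, 14, 7]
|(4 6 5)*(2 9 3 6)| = 6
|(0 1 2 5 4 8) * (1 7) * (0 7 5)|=|(0 5 4 8 7 1 2)|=7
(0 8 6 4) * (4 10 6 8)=(0 4)(6 10)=[4, 1, 2, 3, 0, 5, 10, 7, 8, 9, 6]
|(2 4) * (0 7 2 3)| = |(0 7 2 4 3)| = 5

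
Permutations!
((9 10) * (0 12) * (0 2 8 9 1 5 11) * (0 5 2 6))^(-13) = (0 6 12)(1 8 10 2 9)(5 11)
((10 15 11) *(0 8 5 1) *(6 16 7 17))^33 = ((0 8 5 1)(6 16 7 17)(10 15 11))^33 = (0 8 5 1)(6 16 7 17)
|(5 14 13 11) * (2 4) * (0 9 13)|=6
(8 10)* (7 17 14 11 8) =(7 17 14 11 8 10) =[0, 1, 2, 3, 4, 5, 6, 17, 10, 9, 7, 8, 12, 13, 11, 15, 16, 14]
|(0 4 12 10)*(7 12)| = |(0 4 7 12 10)| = 5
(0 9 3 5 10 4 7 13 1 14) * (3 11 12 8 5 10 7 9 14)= [14, 3, 2, 10, 9, 7, 6, 13, 5, 11, 4, 12, 8, 1, 0]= (0 14)(1 3 10 4 9 11 12 8 5 7 13)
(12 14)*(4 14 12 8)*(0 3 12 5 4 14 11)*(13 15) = (0 3 12 5 4 11)(8 14)(13 15) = [3, 1, 2, 12, 11, 4, 6, 7, 14, 9, 10, 0, 5, 15, 8, 13]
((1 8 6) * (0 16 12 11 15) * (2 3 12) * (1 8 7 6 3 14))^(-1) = (0 15 11 12 3 8 6 7 1 14 2 16)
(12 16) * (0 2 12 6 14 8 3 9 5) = (0 2 12 16 6 14 8 3 9 5) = [2, 1, 12, 9, 4, 0, 14, 7, 3, 5, 10, 11, 16, 13, 8, 15, 6]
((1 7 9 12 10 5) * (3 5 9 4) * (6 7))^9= ((1 6 7 4 3 5)(9 12 10))^9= (12)(1 4)(3 6)(5 7)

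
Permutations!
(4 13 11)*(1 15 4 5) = (1 15 4 13 11 5) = [0, 15, 2, 3, 13, 1, 6, 7, 8, 9, 10, 5, 12, 11, 14, 4]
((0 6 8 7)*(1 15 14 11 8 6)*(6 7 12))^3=((0 1 15 14 11 8 12 6 7))^3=(0 14 12)(1 11 6)(7 15 8)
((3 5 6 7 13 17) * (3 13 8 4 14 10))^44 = ((3 5 6 7 8 4 14 10)(13 17))^44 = (17)(3 8)(4 5)(6 14)(7 10)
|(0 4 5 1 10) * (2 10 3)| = |(0 4 5 1 3 2 10)| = 7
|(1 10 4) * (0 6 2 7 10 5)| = |(0 6 2 7 10 4 1 5)| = 8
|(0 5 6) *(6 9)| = 4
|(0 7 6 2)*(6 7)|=|(7)(0 6 2)|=3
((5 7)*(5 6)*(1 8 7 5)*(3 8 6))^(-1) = (1 6)(3 7 8) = ((1 6)(3 8 7))^(-1)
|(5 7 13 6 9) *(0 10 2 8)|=20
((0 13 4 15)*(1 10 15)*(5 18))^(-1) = ((0 13 4 1 10 15)(5 18))^(-1) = (0 15 10 1 4 13)(5 18)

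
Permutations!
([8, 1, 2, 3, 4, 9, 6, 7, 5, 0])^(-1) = (0 9 5 8)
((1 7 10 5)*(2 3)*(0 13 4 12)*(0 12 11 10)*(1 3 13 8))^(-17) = (0 7 1 8)(2 10 13 5 4 3 11) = ((0 8 1 7)(2 13 4 11 10 5 3))^(-17)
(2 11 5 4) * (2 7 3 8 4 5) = (2 11)(3 8 4 7) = [0, 1, 11, 8, 7, 5, 6, 3, 4, 9, 10, 2]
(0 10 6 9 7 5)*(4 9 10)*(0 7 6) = (0 4 9 6 10)(5 7) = [4, 1, 2, 3, 9, 7, 10, 5, 8, 6, 0]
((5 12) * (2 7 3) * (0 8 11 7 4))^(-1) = ((0 8 11 7 3 2 4)(5 12))^(-1) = (0 4 2 3 7 11 8)(5 12)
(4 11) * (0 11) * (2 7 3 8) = (0 11 4)(2 7 3 8) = [11, 1, 7, 8, 0, 5, 6, 3, 2, 9, 10, 4]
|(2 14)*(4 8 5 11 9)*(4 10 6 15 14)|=10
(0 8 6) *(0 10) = (0 8 6 10) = [8, 1, 2, 3, 4, 5, 10, 7, 6, 9, 0]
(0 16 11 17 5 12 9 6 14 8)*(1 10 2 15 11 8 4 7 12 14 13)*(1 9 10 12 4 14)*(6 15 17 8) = (0 16 6 13 9 15 11 8)(1 12 10 2 17 5)(4 7) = [16, 12, 17, 3, 7, 1, 13, 4, 0, 15, 2, 8, 10, 9, 14, 11, 6, 5]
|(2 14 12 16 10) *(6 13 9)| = 15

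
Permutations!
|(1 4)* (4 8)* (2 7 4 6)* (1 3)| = |(1 8 6 2 7 4 3)| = 7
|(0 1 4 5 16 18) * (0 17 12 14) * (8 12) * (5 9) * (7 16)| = 12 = |(0 1 4 9 5 7 16 18 17 8 12 14)|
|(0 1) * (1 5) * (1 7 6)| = |(0 5 7 6 1)| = 5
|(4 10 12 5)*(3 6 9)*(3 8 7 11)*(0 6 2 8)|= |(0 6 9)(2 8 7 11 3)(4 10 12 5)|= 60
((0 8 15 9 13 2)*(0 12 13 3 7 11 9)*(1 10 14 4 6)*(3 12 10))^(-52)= ((0 8 15)(1 3 7 11 9 12 13 2 10 14 4 6))^(-52)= (0 15 8)(1 10 9)(2 11 6)(3 14 12)(4 13 7)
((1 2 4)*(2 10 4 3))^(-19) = ((1 10 4)(2 3))^(-19) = (1 4 10)(2 3)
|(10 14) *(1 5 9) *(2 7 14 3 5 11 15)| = |(1 11 15 2 7 14 10 3 5 9)| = 10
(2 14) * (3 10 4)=(2 14)(3 10 4)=[0, 1, 14, 10, 3, 5, 6, 7, 8, 9, 4, 11, 12, 13, 2]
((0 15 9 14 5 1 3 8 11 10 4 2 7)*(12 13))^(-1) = (0 7 2 4 10 11 8 3 1 5 14 9 15)(12 13)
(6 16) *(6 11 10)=(6 16 11 10)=[0, 1, 2, 3, 4, 5, 16, 7, 8, 9, 6, 10, 12, 13, 14, 15, 11]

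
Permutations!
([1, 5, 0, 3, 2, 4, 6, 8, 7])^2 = (8)(0 5 2 1 4)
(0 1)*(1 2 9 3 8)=[2, 0, 9, 8, 4, 5, 6, 7, 1, 3]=(0 2 9 3 8 1)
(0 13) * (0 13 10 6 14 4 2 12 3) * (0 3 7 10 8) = (0 8)(2 12 7 10 6 14 4) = [8, 1, 12, 3, 2, 5, 14, 10, 0, 9, 6, 11, 7, 13, 4]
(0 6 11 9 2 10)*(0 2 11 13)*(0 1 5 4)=(0 6 13 1 5 4)(2 10)(9 11)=[6, 5, 10, 3, 0, 4, 13, 7, 8, 11, 2, 9, 12, 1]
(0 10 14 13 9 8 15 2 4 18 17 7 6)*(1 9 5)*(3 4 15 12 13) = (0 10 14 3 4 18 17 7 6)(1 9 8 12 13 5)(2 15) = [10, 9, 15, 4, 18, 1, 0, 6, 12, 8, 14, 11, 13, 5, 3, 2, 16, 7, 17]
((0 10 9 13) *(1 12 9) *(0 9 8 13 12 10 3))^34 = (8 9)(12 13)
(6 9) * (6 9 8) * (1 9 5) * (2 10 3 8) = (1 9 5)(2 10 3 8 6) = [0, 9, 10, 8, 4, 1, 2, 7, 6, 5, 3]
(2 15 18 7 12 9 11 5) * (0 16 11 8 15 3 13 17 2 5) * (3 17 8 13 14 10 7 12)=(0 16 11)(2 17)(3 14 10 7)(8 15 18 12 9 13)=[16, 1, 17, 14, 4, 5, 6, 3, 15, 13, 7, 0, 9, 8, 10, 18, 11, 2, 12]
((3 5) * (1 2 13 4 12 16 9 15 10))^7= ((1 2 13 4 12 16 9 15 10)(3 5))^7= (1 15 16 4 2 10 9 12 13)(3 5)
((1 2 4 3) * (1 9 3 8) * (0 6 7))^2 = (9)(0 7 6)(1 4)(2 8)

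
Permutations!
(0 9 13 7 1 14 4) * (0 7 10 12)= (0 9 13 10 12)(1 14 4 7)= [9, 14, 2, 3, 7, 5, 6, 1, 8, 13, 12, 11, 0, 10, 4]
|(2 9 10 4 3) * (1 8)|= |(1 8)(2 9 10 4 3)|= 10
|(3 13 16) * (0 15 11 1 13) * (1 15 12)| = |(0 12 1 13 16 3)(11 15)| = 6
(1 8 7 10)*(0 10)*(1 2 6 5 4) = (0 10 2 6 5 4 1 8 7) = [10, 8, 6, 3, 1, 4, 5, 0, 7, 9, 2]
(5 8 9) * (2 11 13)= [0, 1, 11, 3, 4, 8, 6, 7, 9, 5, 10, 13, 12, 2]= (2 11 13)(5 8 9)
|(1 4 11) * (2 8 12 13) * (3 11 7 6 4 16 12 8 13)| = 30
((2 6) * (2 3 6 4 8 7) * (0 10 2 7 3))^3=(0 4 6 2 3 10 8)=((0 10 2 4 8 3 6))^3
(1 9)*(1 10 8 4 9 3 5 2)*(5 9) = (1 3 9 10 8 4 5 2) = [0, 3, 1, 9, 5, 2, 6, 7, 4, 10, 8]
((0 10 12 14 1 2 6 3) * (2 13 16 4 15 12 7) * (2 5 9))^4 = (0 9)(1 15 13 12 16 14 4)(2 10)(3 5)(6 7)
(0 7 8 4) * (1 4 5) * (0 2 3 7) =[0, 4, 3, 7, 2, 1, 6, 8, 5] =(1 4 2 3 7 8 5)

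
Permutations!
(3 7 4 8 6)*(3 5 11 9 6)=(3 7 4 8)(5 11 9 6)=[0, 1, 2, 7, 8, 11, 5, 4, 3, 6, 10, 9]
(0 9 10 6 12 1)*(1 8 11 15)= [9, 0, 2, 3, 4, 5, 12, 7, 11, 10, 6, 15, 8, 13, 14, 1]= (0 9 10 6 12 8 11 15 1)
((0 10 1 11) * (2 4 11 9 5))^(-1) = (0 11 4 2 5 9 1 10)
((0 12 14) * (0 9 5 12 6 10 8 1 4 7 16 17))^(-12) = ((0 6 10 8 1 4 7 16 17)(5 12 14 9))^(-12) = (0 7 8)(1 6 16)(4 10 17)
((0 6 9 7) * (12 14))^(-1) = ((0 6 9 7)(12 14))^(-1) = (0 7 9 6)(12 14)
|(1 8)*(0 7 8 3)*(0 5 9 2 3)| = 4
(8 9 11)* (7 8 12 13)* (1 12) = [0, 12, 2, 3, 4, 5, 6, 8, 9, 11, 10, 1, 13, 7] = (1 12 13 7 8 9 11)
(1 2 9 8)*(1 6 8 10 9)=(1 2)(6 8)(9 10)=[0, 2, 1, 3, 4, 5, 8, 7, 6, 10, 9]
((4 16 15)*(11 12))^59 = ((4 16 15)(11 12))^59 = (4 15 16)(11 12)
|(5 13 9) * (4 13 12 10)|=6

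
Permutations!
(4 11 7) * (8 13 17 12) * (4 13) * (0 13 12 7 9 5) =(0 13 17 7 12 8 4 11 9 5) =[13, 1, 2, 3, 11, 0, 6, 12, 4, 5, 10, 9, 8, 17, 14, 15, 16, 7]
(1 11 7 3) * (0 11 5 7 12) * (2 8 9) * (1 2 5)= (0 11 12)(2 8 9 5 7 3)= [11, 1, 8, 2, 4, 7, 6, 3, 9, 5, 10, 12, 0]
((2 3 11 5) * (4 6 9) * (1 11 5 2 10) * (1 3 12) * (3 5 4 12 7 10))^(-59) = ((1 11 2 7 10 5 3 4 6 9 12))^(-59) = (1 4 7 12 3 2 9 5 11 6 10)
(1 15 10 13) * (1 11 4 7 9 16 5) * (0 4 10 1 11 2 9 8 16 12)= (0 4 7 8 16 5 11 10 13 2 9 12)(1 15)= [4, 15, 9, 3, 7, 11, 6, 8, 16, 12, 13, 10, 0, 2, 14, 1, 5]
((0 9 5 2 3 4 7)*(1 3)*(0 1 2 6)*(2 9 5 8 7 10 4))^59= ((0 5 6)(1 3 2 9 8 7)(4 10))^59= (0 6 5)(1 7 8 9 2 3)(4 10)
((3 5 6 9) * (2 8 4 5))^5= (2 9 5 8 3 6 4)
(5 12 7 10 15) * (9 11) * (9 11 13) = (5 12 7 10 15)(9 13) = [0, 1, 2, 3, 4, 12, 6, 10, 8, 13, 15, 11, 7, 9, 14, 5]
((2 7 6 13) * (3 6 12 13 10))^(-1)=(2 13 12 7)(3 10 6)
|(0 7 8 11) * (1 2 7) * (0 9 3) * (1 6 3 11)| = 12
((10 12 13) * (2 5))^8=(10 13 12)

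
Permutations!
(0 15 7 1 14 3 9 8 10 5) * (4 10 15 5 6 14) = (0 5)(1 4 10 6 14 3 9 8 15 7) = [5, 4, 2, 9, 10, 0, 14, 1, 15, 8, 6, 11, 12, 13, 3, 7]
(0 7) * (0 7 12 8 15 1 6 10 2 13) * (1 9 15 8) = [12, 6, 13, 3, 4, 5, 10, 7, 8, 15, 2, 11, 1, 0, 14, 9] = (0 12 1 6 10 2 13)(9 15)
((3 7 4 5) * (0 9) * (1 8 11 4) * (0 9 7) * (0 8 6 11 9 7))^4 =(1 5 7 4 9 11 8 6 3)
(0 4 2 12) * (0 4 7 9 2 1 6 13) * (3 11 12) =[7, 6, 3, 11, 1, 5, 13, 9, 8, 2, 10, 12, 4, 0] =(0 7 9 2 3 11 12 4 1 6 13)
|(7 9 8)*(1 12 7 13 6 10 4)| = |(1 12 7 9 8 13 6 10 4)| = 9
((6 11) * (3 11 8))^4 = (11)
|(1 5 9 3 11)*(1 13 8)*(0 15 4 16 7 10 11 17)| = |(0 15 4 16 7 10 11 13 8 1 5 9 3 17)| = 14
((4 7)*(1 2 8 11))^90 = ((1 2 8 11)(4 7))^90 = (1 8)(2 11)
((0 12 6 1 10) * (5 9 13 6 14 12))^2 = ((0 5 9 13 6 1 10)(12 14))^2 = (14)(0 9 6 10 5 13 1)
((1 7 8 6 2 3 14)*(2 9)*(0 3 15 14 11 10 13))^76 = ((0 3 11 10 13)(1 7 8 6 9 2 15 14))^76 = (0 3 11 10 13)(1 9)(2 7)(6 14)(8 15)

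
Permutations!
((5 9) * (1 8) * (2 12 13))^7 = (1 8)(2 12 13)(5 9)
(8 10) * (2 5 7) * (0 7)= (0 7 2 5)(8 10)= [7, 1, 5, 3, 4, 0, 6, 2, 10, 9, 8]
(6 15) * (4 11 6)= (4 11 6 15)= [0, 1, 2, 3, 11, 5, 15, 7, 8, 9, 10, 6, 12, 13, 14, 4]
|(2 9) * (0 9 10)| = 4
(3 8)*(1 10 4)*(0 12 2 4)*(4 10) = [12, 4, 10, 8, 1, 5, 6, 7, 3, 9, 0, 11, 2] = (0 12 2 10)(1 4)(3 8)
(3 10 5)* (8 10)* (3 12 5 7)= (3 8 10 7)(5 12)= [0, 1, 2, 8, 4, 12, 6, 3, 10, 9, 7, 11, 5]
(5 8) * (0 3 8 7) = (0 3 8 5 7) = [3, 1, 2, 8, 4, 7, 6, 0, 5]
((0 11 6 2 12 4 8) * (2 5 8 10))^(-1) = ((0 11 6 5 8)(2 12 4 10))^(-1) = (0 8 5 6 11)(2 10 4 12)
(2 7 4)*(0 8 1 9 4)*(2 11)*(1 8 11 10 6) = (0 11 2 7)(1 9 4 10 6) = [11, 9, 7, 3, 10, 5, 1, 0, 8, 4, 6, 2]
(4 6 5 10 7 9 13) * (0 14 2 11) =[14, 1, 11, 3, 6, 10, 5, 9, 8, 13, 7, 0, 12, 4, 2] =(0 14 2 11)(4 6 5 10 7 9 13)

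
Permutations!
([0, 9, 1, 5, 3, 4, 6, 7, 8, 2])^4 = [0, 9, 1, 5, 3, 4, 6, 7, 8, 2]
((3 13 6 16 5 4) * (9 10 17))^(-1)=((3 13 6 16 5 4)(9 10 17))^(-1)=(3 4 5 16 6 13)(9 17 10)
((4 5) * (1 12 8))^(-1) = (1 8 12)(4 5)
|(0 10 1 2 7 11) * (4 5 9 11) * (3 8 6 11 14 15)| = 14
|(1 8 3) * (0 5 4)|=|(0 5 4)(1 8 3)|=3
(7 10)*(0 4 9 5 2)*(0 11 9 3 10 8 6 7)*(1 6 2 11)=[4, 6, 1, 10, 3, 11, 7, 8, 2, 5, 0, 9]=(0 4 3 10)(1 6 7 8 2)(5 11 9)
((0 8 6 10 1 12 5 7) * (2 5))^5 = (0 12 8 2 6 5 10 7 1)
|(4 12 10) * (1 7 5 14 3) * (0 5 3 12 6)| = |(0 5 14 12 10 4 6)(1 7 3)| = 21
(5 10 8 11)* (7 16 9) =(5 10 8 11)(7 16 9) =[0, 1, 2, 3, 4, 10, 6, 16, 11, 7, 8, 5, 12, 13, 14, 15, 9]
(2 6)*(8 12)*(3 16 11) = (2 6)(3 16 11)(8 12) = [0, 1, 6, 16, 4, 5, 2, 7, 12, 9, 10, 3, 8, 13, 14, 15, 11]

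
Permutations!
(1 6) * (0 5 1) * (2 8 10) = (0 5 1 6)(2 8 10) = [5, 6, 8, 3, 4, 1, 0, 7, 10, 9, 2]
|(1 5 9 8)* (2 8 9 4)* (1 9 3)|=|(1 5 4 2 8 9 3)|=7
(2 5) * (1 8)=(1 8)(2 5)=[0, 8, 5, 3, 4, 2, 6, 7, 1]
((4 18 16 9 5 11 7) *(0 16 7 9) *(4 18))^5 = (0 16)(5 9 11)(7 18)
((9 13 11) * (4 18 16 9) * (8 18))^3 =(4 16 11 18 13 8 9)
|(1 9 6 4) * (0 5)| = |(0 5)(1 9 6 4)| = 4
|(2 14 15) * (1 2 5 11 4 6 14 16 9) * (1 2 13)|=6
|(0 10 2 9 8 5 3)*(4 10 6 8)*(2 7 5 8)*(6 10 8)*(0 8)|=|(0 10 7 5 3 8 6 2 9 4)|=10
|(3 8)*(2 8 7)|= 4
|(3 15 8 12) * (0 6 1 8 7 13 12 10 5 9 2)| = 40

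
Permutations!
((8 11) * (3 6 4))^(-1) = (3 4 6)(8 11)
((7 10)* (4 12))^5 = ((4 12)(7 10))^5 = (4 12)(7 10)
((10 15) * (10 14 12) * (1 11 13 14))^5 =((1 11 13 14 12 10 15))^5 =(1 10 14 11 15 12 13)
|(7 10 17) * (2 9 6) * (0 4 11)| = 3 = |(0 4 11)(2 9 6)(7 10 17)|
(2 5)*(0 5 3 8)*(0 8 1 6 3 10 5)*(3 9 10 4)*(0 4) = (0 4 3 1 6 9 10 5 2) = [4, 6, 0, 1, 3, 2, 9, 7, 8, 10, 5]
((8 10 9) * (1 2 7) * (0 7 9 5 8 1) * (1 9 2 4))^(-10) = (5 10 8)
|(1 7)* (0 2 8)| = |(0 2 8)(1 7)| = 6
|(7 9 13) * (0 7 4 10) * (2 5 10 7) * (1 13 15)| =12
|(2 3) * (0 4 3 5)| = 5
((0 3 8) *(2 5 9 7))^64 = ((0 3 8)(2 5 9 7))^64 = (9)(0 3 8)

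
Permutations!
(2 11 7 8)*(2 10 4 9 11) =(4 9 11 7 8 10) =[0, 1, 2, 3, 9, 5, 6, 8, 10, 11, 4, 7]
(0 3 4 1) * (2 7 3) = (0 2 7 3 4 1) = [2, 0, 7, 4, 1, 5, 6, 3]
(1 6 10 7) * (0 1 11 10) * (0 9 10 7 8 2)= (0 1 6 9 10 8 2)(7 11)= [1, 6, 0, 3, 4, 5, 9, 11, 2, 10, 8, 7]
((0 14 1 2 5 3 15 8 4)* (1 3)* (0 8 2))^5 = ((0 14 3 15 2 5 1)(4 8))^5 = (0 5 15 14 1 2 3)(4 8)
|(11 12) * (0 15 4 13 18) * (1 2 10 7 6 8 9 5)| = |(0 15 4 13 18)(1 2 10 7 6 8 9 5)(11 12)| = 40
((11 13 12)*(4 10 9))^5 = (4 9 10)(11 12 13)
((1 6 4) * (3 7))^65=((1 6 4)(3 7))^65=(1 4 6)(3 7)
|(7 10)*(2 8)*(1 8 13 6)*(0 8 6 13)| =|(13)(0 8 2)(1 6)(7 10)| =6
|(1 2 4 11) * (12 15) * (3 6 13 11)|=14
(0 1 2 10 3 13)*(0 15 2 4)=[1, 4, 10, 13, 0, 5, 6, 7, 8, 9, 3, 11, 12, 15, 14, 2]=(0 1 4)(2 10 3 13 15)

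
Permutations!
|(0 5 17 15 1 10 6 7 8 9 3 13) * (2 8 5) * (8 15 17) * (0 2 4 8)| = 13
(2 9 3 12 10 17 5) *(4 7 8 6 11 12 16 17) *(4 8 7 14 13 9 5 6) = [0, 1, 5, 16, 14, 2, 11, 7, 4, 3, 8, 12, 10, 9, 13, 15, 17, 6] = (2 5)(3 16 17 6 11 12 10 8 4 14 13 9)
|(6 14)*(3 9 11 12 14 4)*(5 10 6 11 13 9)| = |(3 5 10 6 4)(9 13)(11 12 14)| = 30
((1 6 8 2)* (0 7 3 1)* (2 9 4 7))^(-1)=((0 2)(1 6 8 9 4 7 3))^(-1)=(0 2)(1 3 7 4 9 8 6)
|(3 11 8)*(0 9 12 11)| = 6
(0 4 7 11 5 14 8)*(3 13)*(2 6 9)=(0 4 7 11 5 14 8)(2 6 9)(3 13)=[4, 1, 6, 13, 7, 14, 9, 11, 0, 2, 10, 5, 12, 3, 8]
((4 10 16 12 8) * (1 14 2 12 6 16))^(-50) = (16)(1 10 4 8 12 2 14)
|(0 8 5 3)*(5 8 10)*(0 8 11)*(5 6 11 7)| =4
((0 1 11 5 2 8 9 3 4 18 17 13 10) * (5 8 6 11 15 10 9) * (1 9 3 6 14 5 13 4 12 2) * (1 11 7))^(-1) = (0 10 15 1 7 6 9)(2 12 3 13 8 11 5 14)(4 17 18)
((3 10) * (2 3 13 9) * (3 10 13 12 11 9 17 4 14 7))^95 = ((2 10 12 11 9)(3 13 17 4 14 7))^95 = (3 7 14 4 17 13)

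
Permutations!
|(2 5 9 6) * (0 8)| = |(0 8)(2 5 9 6)| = 4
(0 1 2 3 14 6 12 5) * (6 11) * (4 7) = (0 1 2 3 14 11 6 12 5)(4 7) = [1, 2, 3, 14, 7, 0, 12, 4, 8, 9, 10, 6, 5, 13, 11]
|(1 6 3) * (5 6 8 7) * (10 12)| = 6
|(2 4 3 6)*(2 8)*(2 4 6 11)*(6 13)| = 7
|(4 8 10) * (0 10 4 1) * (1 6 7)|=10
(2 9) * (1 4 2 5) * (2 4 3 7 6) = [0, 3, 9, 7, 4, 1, 2, 6, 8, 5] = (1 3 7 6 2 9 5)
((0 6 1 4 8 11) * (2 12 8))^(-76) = (0 2)(1 8)(4 11)(6 12)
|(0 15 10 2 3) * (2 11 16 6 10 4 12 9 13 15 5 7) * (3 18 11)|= 10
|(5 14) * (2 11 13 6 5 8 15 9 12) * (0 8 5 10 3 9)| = |(0 8 15)(2 11 13 6 10 3 9 12)(5 14)| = 24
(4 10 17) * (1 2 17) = (1 2 17 4 10) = [0, 2, 17, 3, 10, 5, 6, 7, 8, 9, 1, 11, 12, 13, 14, 15, 16, 4]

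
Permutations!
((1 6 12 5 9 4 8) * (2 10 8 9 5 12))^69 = (12)(1 8 10 2 6)(4 9)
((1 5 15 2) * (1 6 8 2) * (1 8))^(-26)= ((1 5 15 8 2 6))^(-26)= (1 2 15)(5 6 8)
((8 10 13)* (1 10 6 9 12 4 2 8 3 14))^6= (1 10 13 3 14)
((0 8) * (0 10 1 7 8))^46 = ((1 7 8 10))^46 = (1 8)(7 10)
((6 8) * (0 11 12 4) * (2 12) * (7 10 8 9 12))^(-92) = (0 12 6 10 2)(4 9 8 7 11)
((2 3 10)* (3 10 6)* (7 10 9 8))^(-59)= (2 9 8 7 10)(3 6)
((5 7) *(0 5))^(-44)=((0 5 7))^(-44)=(0 5 7)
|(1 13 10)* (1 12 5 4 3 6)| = |(1 13 10 12 5 4 3 6)| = 8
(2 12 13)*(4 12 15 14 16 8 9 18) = (2 15 14 16 8 9 18 4 12 13) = [0, 1, 15, 3, 12, 5, 6, 7, 9, 18, 10, 11, 13, 2, 16, 14, 8, 17, 4]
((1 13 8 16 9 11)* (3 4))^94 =(1 9 8)(11 16 13)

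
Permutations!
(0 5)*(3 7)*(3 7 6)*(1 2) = [5, 2, 1, 6, 4, 0, 3, 7] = (7)(0 5)(1 2)(3 6)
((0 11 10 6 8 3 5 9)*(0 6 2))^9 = (0 11 10 2)(3 8 6 9 5)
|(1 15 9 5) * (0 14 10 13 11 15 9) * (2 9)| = 12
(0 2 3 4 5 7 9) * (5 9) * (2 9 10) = (0 9)(2 3 4 10)(5 7) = [9, 1, 3, 4, 10, 7, 6, 5, 8, 0, 2]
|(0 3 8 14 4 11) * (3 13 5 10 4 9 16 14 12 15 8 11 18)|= 24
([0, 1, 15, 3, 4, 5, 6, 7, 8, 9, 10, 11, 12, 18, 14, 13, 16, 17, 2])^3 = [0, 1, 18, 3, 4, 5, 6, 7, 8, 9, 10, 11, 12, 15, 14, 2, 16, 17, 13]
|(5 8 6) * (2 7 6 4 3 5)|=|(2 7 6)(3 5 8 4)|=12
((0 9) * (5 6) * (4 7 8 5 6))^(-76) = (9)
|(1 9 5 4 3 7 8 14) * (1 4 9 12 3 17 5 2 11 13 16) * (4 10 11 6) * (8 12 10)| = 30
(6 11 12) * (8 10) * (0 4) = [4, 1, 2, 3, 0, 5, 11, 7, 10, 9, 8, 12, 6] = (0 4)(6 11 12)(8 10)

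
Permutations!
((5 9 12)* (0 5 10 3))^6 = ((0 5 9 12 10 3))^6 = (12)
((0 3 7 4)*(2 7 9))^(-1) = (0 4 7 2 9 3)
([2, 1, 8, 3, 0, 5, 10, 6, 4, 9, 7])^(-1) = [4, 1, 0, 3, 8, 5, 7, 10, 2, 9, 6]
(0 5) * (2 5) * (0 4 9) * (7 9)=(0 2 5 4 7 9)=[2, 1, 5, 3, 7, 4, 6, 9, 8, 0]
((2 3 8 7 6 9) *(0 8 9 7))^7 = ((0 8)(2 3 9)(6 7))^7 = (0 8)(2 3 9)(6 7)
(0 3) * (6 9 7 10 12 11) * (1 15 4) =(0 3)(1 15 4)(6 9 7 10 12 11) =[3, 15, 2, 0, 1, 5, 9, 10, 8, 7, 12, 6, 11, 13, 14, 4]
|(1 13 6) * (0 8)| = 6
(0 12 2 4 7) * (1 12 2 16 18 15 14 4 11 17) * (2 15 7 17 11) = (0 15 14 4 17 1 12 16 18 7) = [15, 12, 2, 3, 17, 5, 6, 0, 8, 9, 10, 11, 16, 13, 4, 14, 18, 1, 7]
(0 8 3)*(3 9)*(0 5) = (0 8 9 3 5) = [8, 1, 2, 5, 4, 0, 6, 7, 9, 3]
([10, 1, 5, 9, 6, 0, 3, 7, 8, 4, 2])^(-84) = (10)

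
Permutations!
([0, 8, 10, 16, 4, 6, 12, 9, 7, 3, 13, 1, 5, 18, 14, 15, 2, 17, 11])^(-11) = (18)(5 6 12)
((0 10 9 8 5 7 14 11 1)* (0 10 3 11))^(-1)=(0 14 7 5 8 9 10 1 11 3)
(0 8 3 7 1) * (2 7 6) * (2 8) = (0 2 7 1)(3 6 8) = [2, 0, 7, 6, 4, 5, 8, 1, 3]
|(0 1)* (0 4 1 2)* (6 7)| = 2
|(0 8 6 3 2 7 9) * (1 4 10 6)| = |(0 8 1 4 10 6 3 2 7 9)| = 10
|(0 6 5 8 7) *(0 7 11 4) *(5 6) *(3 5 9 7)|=8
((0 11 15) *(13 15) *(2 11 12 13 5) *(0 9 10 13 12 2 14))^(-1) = ((0 2 11 5 14)(9 10 13 15))^(-1) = (0 14 5 11 2)(9 15 13 10)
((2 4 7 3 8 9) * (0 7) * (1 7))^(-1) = ((0 1 7 3 8 9 2 4))^(-1) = (0 4 2 9 8 3 7 1)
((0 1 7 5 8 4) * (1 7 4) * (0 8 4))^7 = (0 7 5 4 8 1)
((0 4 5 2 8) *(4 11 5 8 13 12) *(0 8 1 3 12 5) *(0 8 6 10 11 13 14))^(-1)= ((0 13 5 2 14)(1 3 12 4)(6 10 11 8))^(-1)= (0 14 2 5 13)(1 4 12 3)(6 8 11 10)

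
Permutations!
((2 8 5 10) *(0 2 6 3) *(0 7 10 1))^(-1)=(0 1 5 8 2)(3 6 10 7)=((0 2 8 5 1)(3 7 10 6))^(-1)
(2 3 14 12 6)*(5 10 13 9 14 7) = (2 3 7 5 10 13 9 14 12 6) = [0, 1, 3, 7, 4, 10, 2, 5, 8, 14, 13, 11, 6, 9, 12]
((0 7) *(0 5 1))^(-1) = ((0 7 5 1))^(-1) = (0 1 5 7)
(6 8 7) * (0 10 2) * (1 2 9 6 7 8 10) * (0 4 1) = (1 2 4)(6 10 9) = [0, 2, 4, 3, 1, 5, 10, 7, 8, 6, 9]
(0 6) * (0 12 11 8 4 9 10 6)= (4 9 10 6 12 11 8)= [0, 1, 2, 3, 9, 5, 12, 7, 4, 10, 6, 8, 11]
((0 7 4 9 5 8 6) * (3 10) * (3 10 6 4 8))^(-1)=(10)(0 6 3 5 9 4 8 7)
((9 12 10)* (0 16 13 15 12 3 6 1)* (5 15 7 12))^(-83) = (0 3 12 16 6 10 13 1 9 7)(5 15)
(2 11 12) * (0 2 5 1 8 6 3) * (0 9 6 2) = (1 8 2 11 12 5)(3 9 6) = [0, 8, 11, 9, 4, 1, 3, 7, 2, 6, 10, 12, 5]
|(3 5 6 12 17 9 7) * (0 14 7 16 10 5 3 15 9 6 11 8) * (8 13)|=33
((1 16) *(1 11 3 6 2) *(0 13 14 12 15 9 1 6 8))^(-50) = ((0 13 14 12 15 9 1 16 11 3 8)(2 6))^(-50) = (0 9 8 15 3 12 11 14 16 13 1)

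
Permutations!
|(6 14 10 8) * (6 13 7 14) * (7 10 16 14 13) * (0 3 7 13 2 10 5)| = |(0 3 7 2 10 8 13 5)(14 16)| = 8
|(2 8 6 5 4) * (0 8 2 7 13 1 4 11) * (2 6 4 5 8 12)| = |(0 12 2 6 8 4 7 13 1 5 11)| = 11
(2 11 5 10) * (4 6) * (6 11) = (2 6 4 11 5 10) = [0, 1, 6, 3, 11, 10, 4, 7, 8, 9, 2, 5]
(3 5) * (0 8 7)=(0 8 7)(3 5)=[8, 1, 2, 5, 4, 3, 6, 0, 7]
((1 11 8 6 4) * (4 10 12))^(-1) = (1 4 12 10 6 8 11)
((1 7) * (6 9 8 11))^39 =((1 7)(6 9 8 11))^39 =(1 7)(6 11 8 9)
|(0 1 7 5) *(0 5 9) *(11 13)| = 4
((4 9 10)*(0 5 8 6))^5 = (0 5 8 6)(4 10 9)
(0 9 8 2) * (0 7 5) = [9, 1, 7, 3, 4, 0, 6, 5, 2, 8] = (0 9 8 2 7 5)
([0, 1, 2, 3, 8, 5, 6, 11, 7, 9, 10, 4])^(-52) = [0, 1, 2, 3, 4, 5, 6, 7, 8, 9, 10, 11]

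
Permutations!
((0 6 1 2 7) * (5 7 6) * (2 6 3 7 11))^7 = ((0 5 11 2 3 7)(1 6))^7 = (0 5 11 2 3 7)(1 6)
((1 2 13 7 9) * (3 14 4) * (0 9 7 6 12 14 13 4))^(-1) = (0 14 12 6 13 3 4 2 1 9)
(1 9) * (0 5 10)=(0 5 10)(1 9)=[5, 9, 2, 3, 4, 10, 6, 7, 8, 1, 0]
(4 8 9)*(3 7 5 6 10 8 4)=[0, 1, 2, 7, 4, 6, 10, 5, 9, 3, 8]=(3 7 5 6 10 8 9)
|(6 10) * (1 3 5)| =|(1 3 5)(6 10)| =6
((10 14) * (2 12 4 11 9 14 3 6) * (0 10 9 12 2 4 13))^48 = ((0 10 3 6 4 11 12 13)(9 14))^48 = (14)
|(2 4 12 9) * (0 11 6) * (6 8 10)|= |(0 11 8 10 6)(2 4 12 9)|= 20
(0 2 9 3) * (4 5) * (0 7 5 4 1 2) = [0, 2, 9, 7, 4, 1, 6, 5, 8, 3] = (1 2 9 3 7 5)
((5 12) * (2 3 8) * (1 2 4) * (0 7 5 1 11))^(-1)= (0 11 4 8 3 2 1 12 5 7)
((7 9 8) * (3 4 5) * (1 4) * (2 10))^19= ((1 4 5 3)(2 10)(7 9 8))^19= (1 3 5 4)(2 10)(7 9 8)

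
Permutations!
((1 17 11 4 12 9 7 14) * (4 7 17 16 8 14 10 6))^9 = (1 16 8 14)(4 12 9 17 11 7 10 6)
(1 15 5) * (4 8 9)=(1 15 5)(4 8 9)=[0, 15, 2, 3, 8, 1, 6, 7, 9, 4, 10, 11, 12, 13, 14, 5]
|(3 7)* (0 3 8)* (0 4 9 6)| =7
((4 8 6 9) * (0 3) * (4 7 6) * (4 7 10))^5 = ((0 3)(4 8 7 6 9 10))^5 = (0 3)(4 10 9 6 7 8)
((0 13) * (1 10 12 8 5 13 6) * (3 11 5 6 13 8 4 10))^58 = (13)(1 8 11)(3 6 5)(4 10 12)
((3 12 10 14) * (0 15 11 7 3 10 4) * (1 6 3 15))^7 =((0 1 6 3 12 4)(7 15 11)(10 14))^7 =(0 1 6 3 12 4)(7 15 11)(10 14)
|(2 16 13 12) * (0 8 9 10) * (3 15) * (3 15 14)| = 4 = |(0 8 9 10)(2 16 13 12)(3 14)|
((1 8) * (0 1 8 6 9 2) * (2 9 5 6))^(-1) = (9)(0 2 1)(5 6)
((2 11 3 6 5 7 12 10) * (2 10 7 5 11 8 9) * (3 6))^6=((2 8 9)(6 11)(7 12))^6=(12)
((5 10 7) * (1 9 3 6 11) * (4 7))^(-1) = ((1 9 3 6 11)(4 7 5 10))^(-1) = (1 11 6 3 9)(4 10 5 7)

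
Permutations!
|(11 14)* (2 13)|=|(2 13)(11 14)|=2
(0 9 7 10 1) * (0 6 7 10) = (0 9 10 1 6 7) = [9, 6, 2, 3, 4, 5, 7, 0, 8, 10, 1]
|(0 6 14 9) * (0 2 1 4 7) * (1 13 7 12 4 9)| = |(0 6 14 1 9 2 13 7)(4 12)| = 8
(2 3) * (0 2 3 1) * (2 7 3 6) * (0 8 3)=[7, 8, 1, 6, 4, 5, 2, 0, 3]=(0 7)(1 8 3 6 2)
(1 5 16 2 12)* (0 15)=(0 15)(1 5 16 2 12)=[15, 5, 12, 3, 4, 16, 6, 7, 8, 9, 10, 11, 1, 13, 14, 0, 2]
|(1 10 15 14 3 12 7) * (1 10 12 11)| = 8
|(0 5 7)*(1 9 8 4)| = 12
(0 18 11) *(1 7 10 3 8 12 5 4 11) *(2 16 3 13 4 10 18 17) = (0 17 2 16 3 8 12 5 10 13 4 11)(1 7 18) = [17, 7, 16, 8, 11, 10, 6, 18, 12, 9, 13, 0, 5, 4, 14, 15, 3, 2, 1]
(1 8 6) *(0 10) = (0 10)(1 8 6) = [10, 8, 2, 3, 4, 5, 1, 7, 6, 9, 0]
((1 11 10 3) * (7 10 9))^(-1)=((1 11 9 7 10 3))^(-1)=(1 3 10 7 9 11)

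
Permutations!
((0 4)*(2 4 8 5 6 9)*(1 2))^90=(0 5 9 2)(1 4 8 6)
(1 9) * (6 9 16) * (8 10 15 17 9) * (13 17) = (1 16 6 8 10 15 13 17 9) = [0, 16, 2, 3, 4, 5, 8, 7, 10, 1, 15, 11, 12, 17, 14, 13, 6, 9]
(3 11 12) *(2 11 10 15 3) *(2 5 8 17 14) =(2 11 12 5 8 17 14)(3 10 15) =[0, 1, 11, 10, 4, 8, 6, 7, 17, 9, 15, 12, 5, 13, 2, 3, 16, 14]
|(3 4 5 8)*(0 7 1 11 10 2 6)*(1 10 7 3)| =11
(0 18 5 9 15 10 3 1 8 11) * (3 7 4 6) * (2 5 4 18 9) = (0 9 15 10 7 18 4 6 3 1 8 11)(2 5) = [9, 8, 5, 1, 6, 2, 3, 18, 11, 15, 7, 0, 12, 13, 14, 10, 16, 17, 4]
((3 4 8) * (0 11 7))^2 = ((0 11 7)(3 4 8))^2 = (0 7 11)(3 8 4)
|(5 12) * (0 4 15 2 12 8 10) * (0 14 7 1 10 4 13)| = 12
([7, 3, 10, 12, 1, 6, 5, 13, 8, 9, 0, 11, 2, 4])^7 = [2, 13, 3, 4, 7, 6, 5, 10, 8, 9, 12, 11, 1, 0]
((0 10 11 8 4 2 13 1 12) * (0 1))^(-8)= (0 13 2 4 8 11 10)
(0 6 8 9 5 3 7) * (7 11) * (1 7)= (0 6 8 9 5 3 11 1 7)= [6, 7, 2, 11, 4, 3, 8, 0, 9, 5, 10, 1]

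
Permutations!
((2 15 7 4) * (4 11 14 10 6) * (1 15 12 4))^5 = (1 10 11 15 6 14 7)(2 4 12)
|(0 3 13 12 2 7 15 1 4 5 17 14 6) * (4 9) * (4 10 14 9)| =|(0 3 13 12 2 7 15 1 4 5 17 9 10 14 6)| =15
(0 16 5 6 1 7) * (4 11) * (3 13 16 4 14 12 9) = (0 4 11 14 12 9 3 13 16 5 6 1 7) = [4, 7, 2, 13, 11, 6, 1, 0, 8, 3, 10, 14, 9, 16, 12, 15, 5]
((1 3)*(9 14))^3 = (1 3)(9 14)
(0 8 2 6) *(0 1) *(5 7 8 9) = (0 9 5 7 8 2 6 1) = [9, 0, 6, 3, 4, 7, 1, 8, 2, 5]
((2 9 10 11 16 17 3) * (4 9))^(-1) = (2 3 17 16 11 10 9 4) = ((2 4 9 10 11 16 17 3))^(-1)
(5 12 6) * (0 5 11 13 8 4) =(0 5 12 6 11 13 8 4) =[5, 1, 2, 3, 0, 12, 11, 7, 4, 9, 10, 13, 6, 8]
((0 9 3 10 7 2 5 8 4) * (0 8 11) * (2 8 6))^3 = (0 10 4 5 9 7 6 11 3 8 2)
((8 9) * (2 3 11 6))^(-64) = ((2 3 11 6)(8 9))^(-64) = (11)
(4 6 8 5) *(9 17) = (4 6 8 5)(9 17) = [0, 1, 2, 3, 6, 4, 8, 7, 5, 17, 10, 11, 12, 13, 14, 15, 16, 9]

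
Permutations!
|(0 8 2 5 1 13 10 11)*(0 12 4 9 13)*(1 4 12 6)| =11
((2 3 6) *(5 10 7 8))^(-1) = (2 6 3)(5 8 7 10)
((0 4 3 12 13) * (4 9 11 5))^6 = (0 12 4 11)(3 5 9 13)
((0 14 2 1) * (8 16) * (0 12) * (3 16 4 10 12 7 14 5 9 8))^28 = (16)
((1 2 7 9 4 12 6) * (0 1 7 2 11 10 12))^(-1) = ((0 1 11 10 12 6 7 9 4))^(-1) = (0 4 9 7 6 12 10 11 1)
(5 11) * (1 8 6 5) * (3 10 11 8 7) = [0, 7, 2, 10, 4, 8, 5, 3, 6, 9, 11, 1] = (1 7 3 10 11)(5 8 6)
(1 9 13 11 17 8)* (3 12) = (1 9 13 11 17 8)(3 12) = [0, 9, 2, 12, 4, 5, 6, 7, 1, 13, 10, 17, 3, 11, 14, 15, 16, 8]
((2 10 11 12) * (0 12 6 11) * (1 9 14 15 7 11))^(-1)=((0 12 2 10)(1 9 14 15 7 11 6))^(-1)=(0 10 2 12)(1 6 11 7 15 14 9)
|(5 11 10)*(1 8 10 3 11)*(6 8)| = |(1 6 8 10 5)(3 11)| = 10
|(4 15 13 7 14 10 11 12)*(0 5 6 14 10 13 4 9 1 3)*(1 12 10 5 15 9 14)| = 12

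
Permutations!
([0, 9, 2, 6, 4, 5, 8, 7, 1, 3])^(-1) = (1 8 6 3 9)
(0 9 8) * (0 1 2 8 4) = (0 9 4)(1 2 8) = [9, 2, 8, 3, 0, 5, 6, 7, 1, 4]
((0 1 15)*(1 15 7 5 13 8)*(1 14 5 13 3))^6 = ((0 15)(1 7 13 8 14 5 3))^6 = (15)(1 3 5 14 8 13 7)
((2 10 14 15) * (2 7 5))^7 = (2 10 14 15 7 5)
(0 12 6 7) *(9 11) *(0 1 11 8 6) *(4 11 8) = (0 12)(1 8 6 7)(4 11 9) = [12, 8, 2, 3, 11, 5, 7, 1, 6, 4, 10, 9, 0]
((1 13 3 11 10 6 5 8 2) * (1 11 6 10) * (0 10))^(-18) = (1 2 5 3)(6 13 11 8) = ((0 10)(1 13 3 6 5 8 2 11))^(-18)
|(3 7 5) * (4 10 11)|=|(3 7 5)(4 10 11)|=3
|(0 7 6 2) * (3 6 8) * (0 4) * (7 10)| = |(0 10 7 8 3 6 2 4)| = 8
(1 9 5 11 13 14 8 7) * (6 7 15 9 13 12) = (1 13 14 8 15 9 5 11 12 6 7) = [0, 13, 2, 3, 4, 11, 7, 1, 15, 5, 10, 12, 6, 14, 8, 9]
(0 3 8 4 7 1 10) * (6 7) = (0 3 8 4 6 7 1 10) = [3, 10, 2, 8, 6, 5, 7, 1, 4, 9, 0]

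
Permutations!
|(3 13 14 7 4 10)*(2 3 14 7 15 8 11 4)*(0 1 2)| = |(0 1 2 3 13 7)(4 10 14 15 8 11)| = 6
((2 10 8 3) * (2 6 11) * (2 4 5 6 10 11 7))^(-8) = ((2 11 4 5 6 7)(3 10 8))^(-8) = (2 6 4)(3 10 8)(5 11 7)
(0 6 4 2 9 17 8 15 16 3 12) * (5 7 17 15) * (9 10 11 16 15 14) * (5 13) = (0 6 4 2 10 11 16 3 12)(5 7 17 8 13)(9 14) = [6, 1, 10, 12, 2, 7, 4, 17, 13, 14, 11, 16, 0, 5, 9, 15, 3, 8]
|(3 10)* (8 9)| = |(3 10)(8 9)| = 2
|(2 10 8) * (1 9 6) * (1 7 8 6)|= 10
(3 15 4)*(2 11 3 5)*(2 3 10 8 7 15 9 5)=(2 11 10 8 7 15 4)(3 9 5)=[0, 1, 11, 9, 2, 3, 6, 15, 7, 5, 8, 10, 12, 13, 14, 4]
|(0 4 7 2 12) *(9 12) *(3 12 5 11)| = |(0 4 7 2 9 5 11 3 12)| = 9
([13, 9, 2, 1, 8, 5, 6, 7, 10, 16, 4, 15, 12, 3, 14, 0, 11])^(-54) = [3, 16, 2, 9, 4, 5, 6, 7, 8, 11, 10, 0, 12, 1, 14, 13, 15]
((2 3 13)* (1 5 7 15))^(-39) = ((1 5 7 15)(2 3 13))^(-39) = (1 5 7 15)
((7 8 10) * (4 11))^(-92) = (11)(7 8 10)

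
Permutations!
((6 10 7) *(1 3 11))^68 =(1 11 3)(6 7 10)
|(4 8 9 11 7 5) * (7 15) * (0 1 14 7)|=10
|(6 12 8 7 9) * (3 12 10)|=|(3 12 8 7 9 6 10)|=7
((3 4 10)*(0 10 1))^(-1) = ((0 10 3 4 1))^(-1) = (0 1 4 3 10)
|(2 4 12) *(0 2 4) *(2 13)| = 6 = |(0 13 2)(4 12)|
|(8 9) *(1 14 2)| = |(1 14 2)(8 9)| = 6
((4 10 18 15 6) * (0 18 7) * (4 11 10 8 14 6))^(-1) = (0 7 10 11 6 14 8 4 15 18)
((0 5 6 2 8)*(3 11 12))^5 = (3 12 11)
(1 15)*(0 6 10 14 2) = (0 6 10 14 2)(1 15) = [6, 15, 0, 3, 4, 5, 10, 7, 8, 9, 14, 11, 12, 13, 2, 1]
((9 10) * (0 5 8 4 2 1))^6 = (10)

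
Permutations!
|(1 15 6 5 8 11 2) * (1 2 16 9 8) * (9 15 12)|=|(1 12 9 8 11 16 15 6 5)|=9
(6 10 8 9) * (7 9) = (6 10 8 7 9) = [0, 1, 2, 3, 4, 5, 10, 9, 7, 6, 8]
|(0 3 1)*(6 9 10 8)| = |(0 3 1)(6 9 10 8)| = 12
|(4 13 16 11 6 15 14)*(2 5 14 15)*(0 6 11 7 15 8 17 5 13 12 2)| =22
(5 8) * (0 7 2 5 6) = (0 7 2 5 8 6) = [7, 1, 5, 3, 4, 8, 0, 2, 6]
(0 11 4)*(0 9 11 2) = (0 2)(4 9 11) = [2, 1, 0, 3, 9, 5, 6, 7, 8, 11, 10, 4]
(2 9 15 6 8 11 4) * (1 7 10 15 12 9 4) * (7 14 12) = (1 14 12 9 7 10 15 6 8 11)(2 4) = [0, 14, 4, 3, 2, 5, 8, 10, 11, 7, 15, 1, 9, 13, 12, 6]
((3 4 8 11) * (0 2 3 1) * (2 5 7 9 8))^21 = ((0 5 7 9 8 11 1)(2 3 4))^21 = (11)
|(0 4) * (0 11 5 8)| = |(0 4 11 5 8)| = 5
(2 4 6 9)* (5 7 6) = [0, 1, 4, 3, 5, 7, 9, 6, 8, 2] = (2 4 5 7 6 9)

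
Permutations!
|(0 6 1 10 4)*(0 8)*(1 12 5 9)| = |(0 6 12 5 9 1 10 4 8)| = 9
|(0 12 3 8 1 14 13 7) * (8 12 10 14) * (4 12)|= |(0 10 14 13 7)(1 8)(3 4 12)|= 30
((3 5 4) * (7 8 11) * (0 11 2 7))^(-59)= (0 11)(2 7 8)(3 5 4)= ((0 11)(2 7 8)(3 5 4))^(-59)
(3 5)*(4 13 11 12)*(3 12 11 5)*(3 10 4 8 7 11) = (3 10 4 13 5 12 8 7 11) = [0, 1, 2, 10, 13, 12, 6, 11, 7, 9, 4, 3, 8, 5]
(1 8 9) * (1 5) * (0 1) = (0 1 8 9 5) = [1, 8, 2, 3, 4, 0, 6, 7, 9, 5]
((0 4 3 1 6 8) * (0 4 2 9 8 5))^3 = ((0 2 9 8 4 3 1 6 5))^3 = (0 8 1)(2 4 6)(3 5 9)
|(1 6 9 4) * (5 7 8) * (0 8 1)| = 8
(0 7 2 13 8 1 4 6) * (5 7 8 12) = (0 8 1 4 6)(2 13 12 5 7) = [8, 4, 13, 3, 6, 7, 0, 2, 1, 9, 10, 11, 5, 12]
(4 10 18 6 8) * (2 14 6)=(2 14 6 8 4 10 18)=[0, 1, 14, 3, 10, 5, 8, 7, 4, 9, 18, 11, 12, 13, 6, 15, 16, 17, 2]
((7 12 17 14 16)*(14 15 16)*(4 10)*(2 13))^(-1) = (2 13)(4 10)(7 16 15 17 12)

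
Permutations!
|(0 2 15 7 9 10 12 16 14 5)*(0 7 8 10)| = 11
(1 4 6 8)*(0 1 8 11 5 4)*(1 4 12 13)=(0 4 6 11 5 12 13 1)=[4, 0, 2, 3, 6, 12, 11, 7, 8, 9, 10, 5, 13, 1]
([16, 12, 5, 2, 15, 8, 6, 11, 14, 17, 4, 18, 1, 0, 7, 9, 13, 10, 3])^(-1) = [13, 12, 3, 18, 10, 2, 6, 14, 5, 15, 17, 7, 1, 16, 8, 4, 0, 9, 11]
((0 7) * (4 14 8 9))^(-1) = ((0 7)(4 14 8 9))^(-1) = (0 7)(4 9 8 14)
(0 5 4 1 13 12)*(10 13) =(0 5 4 1 10 13 12) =[5, 10, 2, 3, 1, 4, 6, 7, 8, 9, 13, 11, 0, 12]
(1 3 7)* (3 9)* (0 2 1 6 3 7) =(0 2 1 9 7 6 3) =[2, 9, 1, 0, 4, 5, 3, 6, 8, 7]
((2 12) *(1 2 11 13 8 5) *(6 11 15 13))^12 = ((1 2 12 15 13 8 5)(6 11))^12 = (1 8 15 2 5 13 12)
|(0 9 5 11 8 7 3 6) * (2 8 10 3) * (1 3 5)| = |(0 9 1 3 6)(2 8 7)(5 11 10)| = 15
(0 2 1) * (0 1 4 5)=(0 2 4 5)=[2, 1, 4, 3, 5, 0]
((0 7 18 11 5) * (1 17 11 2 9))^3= ((0 7 18 2 9 1 17 11 5))^3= (0 2 17)(1 5 18)(7 9 11)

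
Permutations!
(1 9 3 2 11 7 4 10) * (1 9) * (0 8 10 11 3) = (0 8 10 9)(2 3)(4 11 7) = [8, 1, 3, 2, 11, 5, 6, 4, 10, 0, 9, 7]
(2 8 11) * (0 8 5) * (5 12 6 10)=(0 8 11 2 12 6 10 5)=[8, 1, 12, 3, 4, 0, 10, 7, 11, 9, 5, 2, 6]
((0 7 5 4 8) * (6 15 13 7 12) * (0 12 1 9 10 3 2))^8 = ((0 1 9 10 3 2)(4 8 12 6 15 13 7 5))^8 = (15)(0 9 3)(1 10 2)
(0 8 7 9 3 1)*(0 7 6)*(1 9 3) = [8, 7, 2, 9, 4, 5, 0, 3, 6, 1] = (0 8 6)(1 7 3 9)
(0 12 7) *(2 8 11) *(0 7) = (0 12)(2 8 11) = [12, 1, 8, 3, 4, 5, 6, 7, 11, 9, 10, 2, 0]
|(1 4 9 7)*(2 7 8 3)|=7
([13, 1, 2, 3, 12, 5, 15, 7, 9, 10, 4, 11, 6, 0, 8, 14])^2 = [0, 1, 2, 3, 6, 5, 14, 7, 10, 4, 12, 11, 15, 13, 9, 8]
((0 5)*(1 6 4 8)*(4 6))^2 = ((0 5)(1 4 8))^2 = (1 8 4)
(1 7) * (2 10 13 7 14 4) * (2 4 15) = (1 14 15 2 10 13 7) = [0, 14, 10, 3, 4, 5, 6, 1, 8, 9, 13, 11, 12, 7, 15, 2]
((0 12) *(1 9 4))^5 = ((0 12)(1 9 4))^5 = (0 12)(1 4 9)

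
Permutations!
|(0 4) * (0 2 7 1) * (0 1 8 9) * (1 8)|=|(0 4 2 7 1 8 9)|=7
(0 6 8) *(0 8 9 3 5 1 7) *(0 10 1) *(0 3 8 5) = (0 6 9 8 5 3)(1 7 10) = [6, 7, 2, 0, 4, 3, 9, 10, 5, 8, 1]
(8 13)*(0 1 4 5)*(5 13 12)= (0 1 4 13 8 12 5)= [1, 4, 2, 3, 13, 0, 6, 7, 12, 9, 10, 11, 5, 8]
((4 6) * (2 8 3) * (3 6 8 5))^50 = ((2 5 3)(4 8 6))^50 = (2 3 5)(4 6 8)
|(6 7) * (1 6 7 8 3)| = |(1 6 8 3)| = 4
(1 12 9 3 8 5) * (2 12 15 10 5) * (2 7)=(1 15 10 5)(2 12 9 3 8 7)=[0, 15, 12, 8, 4, 1, 6, 2, 7, 3, 5, 11, 9, 13, 14, 10]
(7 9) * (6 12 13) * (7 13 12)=(6 7 9 13)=[0, 1, 2, 3, 4, 5, 7, 9, 8, 13, 10, 11, 12, 6]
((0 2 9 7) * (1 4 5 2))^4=((0 1 4 5 2 9 7))^4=(0 2 1 9 4 7 5)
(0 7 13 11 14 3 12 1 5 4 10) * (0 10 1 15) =[7, 5, 2, 12, 1, 4, 6, 13, 8, 9, 10, 14, 15, 11, 3, 0] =(0 7 13 11 14 3 12 15)(1 5 4)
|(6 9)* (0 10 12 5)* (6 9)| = |(0 10 12 5)| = 4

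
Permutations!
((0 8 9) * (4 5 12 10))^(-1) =(0 9 8)(4 10 12 5)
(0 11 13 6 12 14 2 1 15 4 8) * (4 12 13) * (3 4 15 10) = [11, 10, 1, 4, 8, 5, 13, 7, 0, 9, 3, 15, 14, 6, 2, 12] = (0 11 15 12 14 2 1 10 3 4 8)(6 13)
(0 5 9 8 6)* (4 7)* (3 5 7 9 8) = (0 7 4 9 3 5 8 6) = [7, 1, 2, 5, 9, 8, 0, 4, 6, 3]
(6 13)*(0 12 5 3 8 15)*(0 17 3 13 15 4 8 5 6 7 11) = (0 12 6 15 17 3 5 13 7 11)(4 8) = [12, 1, 2, 5, 8, 13, 15, 11, 4, 9, 10, 0, 6, 7, 14, 17, 16, 3]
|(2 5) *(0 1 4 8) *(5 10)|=12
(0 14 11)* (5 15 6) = (0 14 11)(5 15 6) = [14, 1, 2, 3, 4, 15, 5, 7, 8, 9, 10, 0, 12, 13, 11, 6]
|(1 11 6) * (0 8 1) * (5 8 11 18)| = |(0 11 6)(1 18 5 8)| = 12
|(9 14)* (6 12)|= 2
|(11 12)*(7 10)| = 2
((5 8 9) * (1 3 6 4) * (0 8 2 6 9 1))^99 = (9)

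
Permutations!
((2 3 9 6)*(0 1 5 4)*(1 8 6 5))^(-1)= (0 4 5 9 3 2 6 8)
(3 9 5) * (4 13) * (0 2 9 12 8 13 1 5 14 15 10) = [2, 5, 9, 12, 1, 3, 6, 7, 13, 14, 0, 11, 8, 4, 15, 10] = (0 2 9 14 15 10)(1 5 3 12 8 13 4)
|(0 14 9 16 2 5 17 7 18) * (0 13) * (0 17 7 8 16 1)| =8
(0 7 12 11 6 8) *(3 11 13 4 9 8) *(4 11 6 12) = (0 7 4 9 8)(3 6)(11 12 13) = [7, 1, 2, 6, 9, 5, 3, 4, 0, 8, 10, 12, 13, 11]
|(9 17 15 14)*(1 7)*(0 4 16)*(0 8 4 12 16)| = 20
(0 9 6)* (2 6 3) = (0 9 3 2 6) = [9, 1, 6, 2, 4, 5, 0, 7, 8, 3]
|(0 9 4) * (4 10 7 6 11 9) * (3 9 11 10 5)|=6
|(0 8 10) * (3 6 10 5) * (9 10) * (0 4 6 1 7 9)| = 10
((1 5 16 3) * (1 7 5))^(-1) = ((3 7 5 16))^(-1) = (3 16 5 7)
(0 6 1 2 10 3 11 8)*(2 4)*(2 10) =(0 6 1 4 10 3 11 8) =[6, 4, 2, 11, 10, 5, 1, 7, 0, 9, 3, 8]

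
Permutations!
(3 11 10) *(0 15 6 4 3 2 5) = (0 15 6 4 3 11 10 2 5) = [15, 1, 5, 11, 3, 0, 4, 7, 8, 9, 2, 10, 12, 13, 14, 6]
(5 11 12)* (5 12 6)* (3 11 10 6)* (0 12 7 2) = (0 12 7 2)(3 11)(5 10 6) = [12, 1, 0, 11, 4, 10, 5, 2, 8, 9, 6, 3, 7]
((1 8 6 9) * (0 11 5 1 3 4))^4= ((0 11 5 1 8 6 9 3 4))^4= (0 8 4 1 3 5 9 11 6)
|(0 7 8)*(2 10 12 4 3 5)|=6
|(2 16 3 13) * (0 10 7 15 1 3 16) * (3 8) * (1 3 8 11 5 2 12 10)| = |(16)(0 1 11 5 2)(3 13 12 10 7 15)| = 30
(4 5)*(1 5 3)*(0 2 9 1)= [2, 5, 9, 0, 3, 4, 6, 7, 8, 1]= (0 2 9 1 5 4 3)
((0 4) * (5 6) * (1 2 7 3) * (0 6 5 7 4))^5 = (1 3 7 6 4 2)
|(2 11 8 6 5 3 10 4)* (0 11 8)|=14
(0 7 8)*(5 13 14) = [7, 1, 2, 3, 4, 13, 6, 8, 0, 9, 10, 11, 12, 14, 5] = (0 7 8)(5 13 14)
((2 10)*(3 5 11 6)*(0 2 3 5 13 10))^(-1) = (0 2)(3 10 13)(5 6 11)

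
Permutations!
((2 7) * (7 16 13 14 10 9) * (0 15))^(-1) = ((0 15)(2 16 13 14 10 9 7))^(-1) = (0 15)(2 7 9 10 14 13 16)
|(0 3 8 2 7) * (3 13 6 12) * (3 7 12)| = 8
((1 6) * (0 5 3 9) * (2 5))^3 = (0 3 2 9 5)(1 6)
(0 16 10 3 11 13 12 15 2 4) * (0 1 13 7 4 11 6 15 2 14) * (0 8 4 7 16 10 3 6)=(0 10 6 15 14 8 4 1 13 12 2 11 16 3)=[10, 13, 11, 0, 1, 5, 15, 7, 4, 9, 6, 16, 2, 12, 8, 14, 3]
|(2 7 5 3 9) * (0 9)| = 6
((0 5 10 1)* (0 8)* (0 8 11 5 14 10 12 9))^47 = (0 9 12 5 11 1 10 14)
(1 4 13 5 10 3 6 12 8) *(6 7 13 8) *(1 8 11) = (1 4 11)(3 7 13 5 10)(6 12) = [0, 4, 2, 7, 11, 10, 12, 13, 8, 9, 3, 1, 6, 5]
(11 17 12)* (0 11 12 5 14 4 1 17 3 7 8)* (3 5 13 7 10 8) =[11, 17, 2, 10, 1, 14, 6, 3, 0, 9, 8, 5, 12, 7, 4, 15, 16, 13] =(0 11 5 14 4 1 17 13 7 3 10 8)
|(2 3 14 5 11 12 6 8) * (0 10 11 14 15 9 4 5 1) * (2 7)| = 15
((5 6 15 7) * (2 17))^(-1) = ((2 17)(5 6 15 7))^(-1) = (2 17)(5 7 15 6)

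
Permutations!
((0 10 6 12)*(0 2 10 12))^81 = ((0 12 2 10 6))^81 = (0 12 2 10 6)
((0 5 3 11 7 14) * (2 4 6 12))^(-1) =(0 14 7 11 3 5)(2 12 6 4)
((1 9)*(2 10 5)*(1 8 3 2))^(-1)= (1 5 10 2 3 8 9)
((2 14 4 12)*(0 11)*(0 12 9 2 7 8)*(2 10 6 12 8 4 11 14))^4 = ((0 14 11 8)(4 9 10 6 12 7))^4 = (14)(4 12 10)(6 9 7)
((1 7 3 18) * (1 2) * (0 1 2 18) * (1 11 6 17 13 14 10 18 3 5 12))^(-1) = (0 3 18 10 14 13 17 6 11)(1 12 5 7) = ((0 11 6 17 13 14 10 18 3)(1 7 5 12))^(-1)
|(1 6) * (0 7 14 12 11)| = |(0 7 14 12 11)(1 6)| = 10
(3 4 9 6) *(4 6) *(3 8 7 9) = (3 6 8 7 9 4) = [0, 1, 2, 6, 3, 5, 8, 9, 7, 4]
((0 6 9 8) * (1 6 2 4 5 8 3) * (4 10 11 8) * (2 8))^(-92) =(2 10 11)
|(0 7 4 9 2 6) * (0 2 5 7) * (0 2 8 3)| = 20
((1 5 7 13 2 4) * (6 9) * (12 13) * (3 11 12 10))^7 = ((1 5 7 10 3 11 12 13 2 4)(6 9))^7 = (1 13 3 5 2 11 7 4 12 10)(6 9)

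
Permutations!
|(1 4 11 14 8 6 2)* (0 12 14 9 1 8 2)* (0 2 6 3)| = |(0 12 14 6 2 8 3)(1 4 11 9)| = 28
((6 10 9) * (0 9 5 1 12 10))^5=(0 6 9)(1 12 10 5)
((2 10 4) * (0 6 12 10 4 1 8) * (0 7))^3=((0 6 12 10 1 8 7)(2 4))^3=(0 10 7 12 8 6 1)(2 4)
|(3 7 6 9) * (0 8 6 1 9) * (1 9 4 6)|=15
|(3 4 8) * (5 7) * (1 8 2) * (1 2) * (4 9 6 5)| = 8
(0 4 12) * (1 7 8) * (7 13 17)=(0 4 12)(1 13 17 7 8)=[4, 13, 2, 3, 12, 5, 6, 8, 1, 9, 10, 11, 0, 17, 14, 15, 16, 7]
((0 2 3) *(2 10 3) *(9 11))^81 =((0 10 3)(9 11))^81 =(9 11)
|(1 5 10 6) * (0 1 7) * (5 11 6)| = |(0 1 11 6 7)(5 10)| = 10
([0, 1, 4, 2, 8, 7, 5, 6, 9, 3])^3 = [0, 1, 9, 8, 3, 5, 6, 7, 2, 4]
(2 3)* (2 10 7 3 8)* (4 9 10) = (2 8)(3 4 9 10 7) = [0, 1, 8, 4, 9, 5, 6, 3, 2, 10, 7]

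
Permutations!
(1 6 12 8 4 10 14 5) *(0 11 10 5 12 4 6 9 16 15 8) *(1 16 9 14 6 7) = (0 11 10 6 4 5 16 15 8 7 1 14 12) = [11, 14, 2, 3, 5, 16, 4, 1, 7, 9, 6, 10, 0, 13, 12, 8, 15]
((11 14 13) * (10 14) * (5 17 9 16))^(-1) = ((5 17 9 16)(10 14 13 11))^(-1) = (5 16 9 17)(10 11 13 14)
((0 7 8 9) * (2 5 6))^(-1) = (0 9 8 7)(2 6 5)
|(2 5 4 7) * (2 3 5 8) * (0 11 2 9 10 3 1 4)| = 24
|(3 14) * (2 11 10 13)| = 4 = |(2 11 10 13)(3 14)|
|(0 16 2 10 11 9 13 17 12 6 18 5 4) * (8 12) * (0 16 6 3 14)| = 16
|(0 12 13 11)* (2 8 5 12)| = 7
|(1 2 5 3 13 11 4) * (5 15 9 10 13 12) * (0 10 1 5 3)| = |(0 10 13 11 4 5)(1 2 15 9)(3 12)| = 12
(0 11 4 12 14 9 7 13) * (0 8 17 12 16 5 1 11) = [0, 11, 2, 3, 16, 1, 6, 13, 17, 7, 10, 4, 14, 8, 9, 15, 5, 12] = (1 11 4 16 5)(7 13 8 17 12 14 9)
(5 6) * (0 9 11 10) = [9, 1, 2, 3, 4, 6, 5, 7, 8, 11, 0, 10] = (0 9 11 10)(5 6)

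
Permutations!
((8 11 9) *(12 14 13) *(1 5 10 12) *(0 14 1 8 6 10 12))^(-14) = (0 13 11 6)(1 5 12)(8 9 10 14)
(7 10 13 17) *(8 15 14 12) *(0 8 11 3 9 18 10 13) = (0 8 15 14 12 11 3 9 18 10)(7 13 17) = [8, 1, 2, 9, 4, 5, 6, 13, 15, 18, 0, 3, 11, 17, 12, 14, 16, 7, 10]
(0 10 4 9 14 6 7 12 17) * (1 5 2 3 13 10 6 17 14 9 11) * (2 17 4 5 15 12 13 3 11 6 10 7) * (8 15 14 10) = (0 8 15 12 10 5 17)(1 14 4 6 2 11)(7 13) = [8, 14, 11, 3, 6, 17, 2, 13, 15, 9, 5, 1, 10, 7, 4, 12, 16, 0]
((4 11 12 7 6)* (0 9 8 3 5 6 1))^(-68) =(0 7 11 6 3 9 1 12 4 5 8)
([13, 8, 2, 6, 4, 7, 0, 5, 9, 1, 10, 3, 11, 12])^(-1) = [6, 9, 2, 11, 4, 7, 3, 5, 1, 8, 10, 12, 13, 0]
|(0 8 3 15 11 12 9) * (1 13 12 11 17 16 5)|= |(0 8 3 15 17 16 5 1 13 12 9)|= 11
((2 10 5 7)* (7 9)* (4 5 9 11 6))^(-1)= (2 7 9 10)(4 6 11 5)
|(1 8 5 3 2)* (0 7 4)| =|(0 7 4)(1 8 5 3 2)| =15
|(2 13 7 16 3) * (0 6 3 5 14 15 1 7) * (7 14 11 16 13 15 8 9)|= |(0 6 3 2 15 1 14 8 9 7 13)(5 11 16)|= 33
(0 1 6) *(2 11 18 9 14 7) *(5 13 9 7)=(0 1 6)(2 11 18 7)(5 13 9 14)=[1, 6, 11, 3, 4, 13, 0, 2, 8, 14, 10, 18, 12, 9, 5, 15, 16, 17, 7]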